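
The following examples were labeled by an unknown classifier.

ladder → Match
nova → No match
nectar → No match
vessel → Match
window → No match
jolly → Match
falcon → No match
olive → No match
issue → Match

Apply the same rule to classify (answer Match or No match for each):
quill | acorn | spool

The common property of the 'Match' items is: has a double letter. No 'No match' item has it.
quill → 'll' doubled → Match. acorn → no doubled letter → No match. spool → 'oo' doubled → Match.

Match, No match, Match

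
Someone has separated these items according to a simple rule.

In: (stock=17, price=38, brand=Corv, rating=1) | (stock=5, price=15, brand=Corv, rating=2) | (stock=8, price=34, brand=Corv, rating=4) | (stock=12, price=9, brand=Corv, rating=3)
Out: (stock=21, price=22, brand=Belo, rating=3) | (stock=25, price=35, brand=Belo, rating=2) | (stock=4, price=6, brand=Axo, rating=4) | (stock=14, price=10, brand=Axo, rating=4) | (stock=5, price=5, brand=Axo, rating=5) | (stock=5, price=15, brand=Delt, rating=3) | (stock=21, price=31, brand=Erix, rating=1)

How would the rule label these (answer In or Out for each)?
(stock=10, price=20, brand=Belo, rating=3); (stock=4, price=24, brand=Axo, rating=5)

Out, Out

Looking at the examples, the only property every 'In' case has and every 'Out' case lacks is: brand is Corv.
(stock=10, price=20, brand=Belo, rating=3): brand is Belo — does not satisfy this, so Out.
(stock=4, price=24, brand=Axo, rating=5): brand is Axo — does not satisfy this, so Out.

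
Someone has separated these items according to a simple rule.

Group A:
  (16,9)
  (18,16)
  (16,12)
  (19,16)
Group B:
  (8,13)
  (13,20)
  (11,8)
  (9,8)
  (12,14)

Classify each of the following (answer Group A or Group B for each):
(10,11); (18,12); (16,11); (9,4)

The simplest hypothesis consistent with all the labels is: first ≥ 14.

Group B, Group A, Group A, Group B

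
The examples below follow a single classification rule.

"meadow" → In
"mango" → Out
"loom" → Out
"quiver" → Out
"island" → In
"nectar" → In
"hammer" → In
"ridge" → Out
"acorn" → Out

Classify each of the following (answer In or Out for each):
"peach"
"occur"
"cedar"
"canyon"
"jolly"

Rule: even length AND contains 'a'. This holds for each 'In' example and fails for each 'Out' one.

Out, Out, Out, In, Out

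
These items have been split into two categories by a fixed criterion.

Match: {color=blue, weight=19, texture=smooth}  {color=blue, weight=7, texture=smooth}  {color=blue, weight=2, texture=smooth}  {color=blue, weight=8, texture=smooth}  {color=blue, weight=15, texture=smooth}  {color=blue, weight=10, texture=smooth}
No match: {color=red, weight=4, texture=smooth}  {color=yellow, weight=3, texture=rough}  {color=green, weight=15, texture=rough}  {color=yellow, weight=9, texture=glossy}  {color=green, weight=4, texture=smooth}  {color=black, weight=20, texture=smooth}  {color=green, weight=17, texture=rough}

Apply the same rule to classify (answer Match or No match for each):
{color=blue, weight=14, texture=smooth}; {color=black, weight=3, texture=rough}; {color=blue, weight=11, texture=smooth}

Match, No match, Match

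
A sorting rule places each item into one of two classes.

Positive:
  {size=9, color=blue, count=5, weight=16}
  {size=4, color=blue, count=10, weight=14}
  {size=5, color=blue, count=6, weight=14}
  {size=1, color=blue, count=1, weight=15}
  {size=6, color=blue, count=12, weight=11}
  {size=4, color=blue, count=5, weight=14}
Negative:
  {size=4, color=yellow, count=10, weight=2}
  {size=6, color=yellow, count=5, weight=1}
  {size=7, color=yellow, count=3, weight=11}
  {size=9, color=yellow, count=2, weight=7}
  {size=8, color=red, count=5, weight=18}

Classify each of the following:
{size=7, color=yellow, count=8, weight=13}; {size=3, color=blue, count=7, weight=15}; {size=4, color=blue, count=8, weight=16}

The pattern is that an item is 'Positive' exactly when: color is blue.
Negative: {size=7, color=yellow, count=8, weight=13}, since color is yellow.
Positive: {size=3, color=blue, count=7, weight=15}, since color is blue.
Positive: {size=4, color=blue, count=8, weight=16}, since color is blue.

Negative, Positive, Positive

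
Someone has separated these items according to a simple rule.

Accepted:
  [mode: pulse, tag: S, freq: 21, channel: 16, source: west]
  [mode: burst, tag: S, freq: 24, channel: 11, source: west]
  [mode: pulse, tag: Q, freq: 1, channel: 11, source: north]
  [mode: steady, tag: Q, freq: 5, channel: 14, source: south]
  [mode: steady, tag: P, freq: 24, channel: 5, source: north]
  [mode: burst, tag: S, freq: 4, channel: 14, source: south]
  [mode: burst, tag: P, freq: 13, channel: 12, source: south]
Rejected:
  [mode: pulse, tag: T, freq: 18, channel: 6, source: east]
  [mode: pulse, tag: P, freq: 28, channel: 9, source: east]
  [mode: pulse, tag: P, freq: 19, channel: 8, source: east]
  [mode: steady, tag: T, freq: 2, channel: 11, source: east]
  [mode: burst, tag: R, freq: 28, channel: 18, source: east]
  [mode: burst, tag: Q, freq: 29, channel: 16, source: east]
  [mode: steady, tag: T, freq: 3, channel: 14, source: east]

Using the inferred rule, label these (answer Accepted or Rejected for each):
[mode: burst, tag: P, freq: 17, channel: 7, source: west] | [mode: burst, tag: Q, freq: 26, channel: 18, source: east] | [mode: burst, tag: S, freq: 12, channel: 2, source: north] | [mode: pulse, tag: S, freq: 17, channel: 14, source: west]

'Accepted' ⟺ source is not east.
[mode: burst, tag: P, freq: 17, channel: 7, source: west]: source is west — fits, so Accepted. [mode: burst, tag: Q, freq: 26, channel: 18, source: east]: source is east — lacks this property, so Rejected. [mode: burst, tag: S, freq: 12, channel: 2, source: north]: source is north — fits, so Accepted. [mode: pulse, tag: S, freq: 17, channel: 14, source: west]: source is west — fits, so Accepted.

Accepted, Rejected, Accepted, Accepted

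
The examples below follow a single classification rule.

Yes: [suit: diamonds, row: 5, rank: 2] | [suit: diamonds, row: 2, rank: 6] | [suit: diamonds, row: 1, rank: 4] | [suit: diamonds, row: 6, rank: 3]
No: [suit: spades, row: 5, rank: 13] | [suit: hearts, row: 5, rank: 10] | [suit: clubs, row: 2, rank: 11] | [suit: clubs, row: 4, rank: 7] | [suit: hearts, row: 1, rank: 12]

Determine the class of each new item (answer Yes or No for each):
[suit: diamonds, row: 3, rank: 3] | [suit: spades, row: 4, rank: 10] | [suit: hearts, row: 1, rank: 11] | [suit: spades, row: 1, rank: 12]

Yes, No, No, No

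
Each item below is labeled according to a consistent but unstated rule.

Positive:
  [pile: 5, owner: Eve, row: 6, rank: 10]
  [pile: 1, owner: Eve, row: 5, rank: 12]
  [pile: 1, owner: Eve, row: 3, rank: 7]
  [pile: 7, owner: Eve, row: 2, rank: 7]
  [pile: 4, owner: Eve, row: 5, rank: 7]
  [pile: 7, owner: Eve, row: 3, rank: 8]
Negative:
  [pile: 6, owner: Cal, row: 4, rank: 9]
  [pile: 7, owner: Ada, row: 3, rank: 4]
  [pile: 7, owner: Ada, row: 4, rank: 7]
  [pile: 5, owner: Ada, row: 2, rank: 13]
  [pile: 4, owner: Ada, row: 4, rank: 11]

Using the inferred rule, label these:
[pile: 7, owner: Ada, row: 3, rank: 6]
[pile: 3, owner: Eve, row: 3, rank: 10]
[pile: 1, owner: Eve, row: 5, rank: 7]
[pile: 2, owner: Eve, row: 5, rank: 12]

The distinguishing property — owner is Eve — holds for all the 'Positive' cases and none of the 'Negative' cases.
[pile: 7, owner: Ada, row: 3, rank: 6] → owner is Ada → Negative.
[pile: 3, owner: Eve, row: 3, rank: 10] → owner is Eve → Positive.
[pile: 1, owner: Eve, row: 5, rank: 7] → owner is Eve → Positive.
[pile: 2, owner: Eve, row: 5, rank: 12] → owner is Eve → Positive.

Negative, Positive, Positive, Positive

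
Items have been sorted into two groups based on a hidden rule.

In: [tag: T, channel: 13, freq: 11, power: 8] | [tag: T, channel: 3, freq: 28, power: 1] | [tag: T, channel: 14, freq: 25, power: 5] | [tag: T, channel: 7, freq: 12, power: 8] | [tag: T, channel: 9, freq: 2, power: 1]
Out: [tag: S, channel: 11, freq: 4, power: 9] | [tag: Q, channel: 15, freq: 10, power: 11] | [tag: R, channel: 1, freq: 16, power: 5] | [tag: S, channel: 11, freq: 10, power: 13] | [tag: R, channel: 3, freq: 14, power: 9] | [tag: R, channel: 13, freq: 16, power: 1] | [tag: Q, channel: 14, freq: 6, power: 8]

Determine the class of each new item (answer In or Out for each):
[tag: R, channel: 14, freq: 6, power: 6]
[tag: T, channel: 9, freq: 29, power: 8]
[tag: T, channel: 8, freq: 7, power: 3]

The classifier is using: tag is T.

Out, In, In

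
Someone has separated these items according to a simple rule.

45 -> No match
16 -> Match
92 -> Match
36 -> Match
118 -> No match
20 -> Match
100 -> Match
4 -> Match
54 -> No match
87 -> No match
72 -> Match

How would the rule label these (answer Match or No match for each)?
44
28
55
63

Match, Match, No match, No match

The simplest hypothesis consistent with all the labels is: multiple of 4.
44: 44 = 4·11 — matches, so Match. 28: 28 = 4·7 — matches, so Match. 55: 55 = 4·13 + 3 — does not satisfy this, so No match. 63: 63 = 4·15 + 3 — does not satisfy this, so No match.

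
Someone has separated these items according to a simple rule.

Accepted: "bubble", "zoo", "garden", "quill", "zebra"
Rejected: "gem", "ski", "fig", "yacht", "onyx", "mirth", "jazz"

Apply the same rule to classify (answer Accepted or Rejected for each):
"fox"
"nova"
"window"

Rejected, Accepted, Accepted

The simplest hypothesis consistent with all the labels is: has ≥ 2 vowels.
Rejected: "fox", since 1 vowel. Accepted: "nova", since 2 vowels. Accepted: "window", since 2 vowels.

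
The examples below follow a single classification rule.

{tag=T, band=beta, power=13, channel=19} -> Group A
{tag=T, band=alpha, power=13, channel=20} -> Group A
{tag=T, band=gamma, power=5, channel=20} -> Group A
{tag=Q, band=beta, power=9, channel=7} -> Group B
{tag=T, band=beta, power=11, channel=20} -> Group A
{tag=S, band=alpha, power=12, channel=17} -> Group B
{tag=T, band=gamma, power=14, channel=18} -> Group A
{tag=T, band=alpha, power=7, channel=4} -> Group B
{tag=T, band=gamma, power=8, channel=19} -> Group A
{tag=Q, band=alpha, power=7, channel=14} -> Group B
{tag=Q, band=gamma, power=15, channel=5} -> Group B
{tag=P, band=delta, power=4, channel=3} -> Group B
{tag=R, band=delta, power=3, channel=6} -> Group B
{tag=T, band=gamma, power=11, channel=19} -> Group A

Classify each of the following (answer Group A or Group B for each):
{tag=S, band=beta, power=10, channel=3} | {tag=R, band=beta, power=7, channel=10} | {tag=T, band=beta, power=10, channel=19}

Group B, Group B, Group A

The simplest hypothesis consistent with all the labels is: channel ≥ 18.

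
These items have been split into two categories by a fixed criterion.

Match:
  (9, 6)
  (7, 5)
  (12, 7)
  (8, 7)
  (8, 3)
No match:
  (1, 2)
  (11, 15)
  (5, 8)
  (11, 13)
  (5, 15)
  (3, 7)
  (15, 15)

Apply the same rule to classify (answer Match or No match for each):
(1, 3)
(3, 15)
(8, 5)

Looking at the examples, the only property every 'Match' case has and every 'No match' case lacks is: first > second.
(1, 3): No match (1 < 3).
(3, 15): No match (3 < 15).
(8, 5): Match (8 > 5).

No match, No match, Match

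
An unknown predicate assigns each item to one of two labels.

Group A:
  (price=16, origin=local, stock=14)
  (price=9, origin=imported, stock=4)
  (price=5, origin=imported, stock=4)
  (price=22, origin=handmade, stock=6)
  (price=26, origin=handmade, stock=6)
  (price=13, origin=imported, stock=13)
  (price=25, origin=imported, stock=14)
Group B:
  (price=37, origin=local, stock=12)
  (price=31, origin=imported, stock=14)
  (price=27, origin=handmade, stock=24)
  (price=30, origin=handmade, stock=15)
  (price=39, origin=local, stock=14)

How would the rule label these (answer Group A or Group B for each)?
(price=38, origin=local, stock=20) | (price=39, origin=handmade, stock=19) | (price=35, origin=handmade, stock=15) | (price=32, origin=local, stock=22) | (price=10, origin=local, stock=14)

All 'Group A' examples share one property — price ≤ 26 — and every 'Group B' example lacks it.

Group B, Group B, Group B, Group B, Group A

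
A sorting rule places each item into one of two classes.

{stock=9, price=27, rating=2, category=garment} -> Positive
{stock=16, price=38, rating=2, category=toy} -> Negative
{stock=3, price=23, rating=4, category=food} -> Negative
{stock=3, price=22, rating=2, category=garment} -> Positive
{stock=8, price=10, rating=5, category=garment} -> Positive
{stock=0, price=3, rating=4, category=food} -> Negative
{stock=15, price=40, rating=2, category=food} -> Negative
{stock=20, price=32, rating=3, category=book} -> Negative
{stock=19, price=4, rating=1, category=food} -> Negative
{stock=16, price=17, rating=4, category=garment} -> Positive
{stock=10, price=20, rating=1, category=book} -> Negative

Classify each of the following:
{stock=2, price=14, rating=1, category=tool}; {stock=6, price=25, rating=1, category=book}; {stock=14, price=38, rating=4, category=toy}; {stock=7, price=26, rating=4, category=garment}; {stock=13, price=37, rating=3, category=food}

Negative, Negative, Negative, Positive, Negative

All 'Positive' examples share one property — category is garment — and every 'Negative' example lacks it.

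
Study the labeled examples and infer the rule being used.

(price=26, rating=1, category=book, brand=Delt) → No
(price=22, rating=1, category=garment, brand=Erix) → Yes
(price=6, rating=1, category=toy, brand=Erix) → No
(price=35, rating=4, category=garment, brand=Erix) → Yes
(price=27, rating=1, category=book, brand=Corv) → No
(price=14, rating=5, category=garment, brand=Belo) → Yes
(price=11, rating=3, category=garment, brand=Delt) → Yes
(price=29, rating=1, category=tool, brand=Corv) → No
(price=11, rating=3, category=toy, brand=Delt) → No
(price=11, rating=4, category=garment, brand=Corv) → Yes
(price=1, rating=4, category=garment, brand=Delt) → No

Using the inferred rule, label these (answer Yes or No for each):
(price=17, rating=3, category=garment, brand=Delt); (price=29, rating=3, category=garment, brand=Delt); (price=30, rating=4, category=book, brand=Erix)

A rule that fits every label: category is garment AND price ≥ 6 — true of each 'Yes' example, false of each 'No' one.
(price=17, rating=3, category=garment, brand=Delt) → category is garment, price = 17 → Yes.
(price=29, rating=3, category=garment, brand=Delt) → category is garment, price = 29 → Yes.
(price=30, rating=4, category=book, brand=Erix) → category is book, price = 30 → No.

Yes, Yes, No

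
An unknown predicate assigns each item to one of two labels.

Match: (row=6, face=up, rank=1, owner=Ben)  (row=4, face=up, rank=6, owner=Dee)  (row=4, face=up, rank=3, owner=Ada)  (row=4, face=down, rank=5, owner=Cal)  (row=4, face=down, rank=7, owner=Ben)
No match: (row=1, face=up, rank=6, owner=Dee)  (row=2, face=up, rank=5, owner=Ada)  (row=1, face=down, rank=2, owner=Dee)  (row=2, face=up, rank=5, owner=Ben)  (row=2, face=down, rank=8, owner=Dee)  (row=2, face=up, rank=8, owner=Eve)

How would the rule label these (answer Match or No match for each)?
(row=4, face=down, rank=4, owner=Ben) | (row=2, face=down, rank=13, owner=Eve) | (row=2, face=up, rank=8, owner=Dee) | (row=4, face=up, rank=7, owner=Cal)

Match, No match, No match, Match

Every 'Match' example satisfies: row ≥ 4. None of the 'No match' examples do.
(row=4, face=down, rank=4, owner=Ben): row = 4 — satisfies this, so Match. (row=2, face=down, rank=13, owner=Eve): row = 2 — does not satisfy this, so No match. (row=2, face=up, rank=8, owner=Dee): row = 2 — does not satisfy this, so No match. (row=4, face=up, rank=7, owner=Cal): row = 4 — satisfies this, so Match.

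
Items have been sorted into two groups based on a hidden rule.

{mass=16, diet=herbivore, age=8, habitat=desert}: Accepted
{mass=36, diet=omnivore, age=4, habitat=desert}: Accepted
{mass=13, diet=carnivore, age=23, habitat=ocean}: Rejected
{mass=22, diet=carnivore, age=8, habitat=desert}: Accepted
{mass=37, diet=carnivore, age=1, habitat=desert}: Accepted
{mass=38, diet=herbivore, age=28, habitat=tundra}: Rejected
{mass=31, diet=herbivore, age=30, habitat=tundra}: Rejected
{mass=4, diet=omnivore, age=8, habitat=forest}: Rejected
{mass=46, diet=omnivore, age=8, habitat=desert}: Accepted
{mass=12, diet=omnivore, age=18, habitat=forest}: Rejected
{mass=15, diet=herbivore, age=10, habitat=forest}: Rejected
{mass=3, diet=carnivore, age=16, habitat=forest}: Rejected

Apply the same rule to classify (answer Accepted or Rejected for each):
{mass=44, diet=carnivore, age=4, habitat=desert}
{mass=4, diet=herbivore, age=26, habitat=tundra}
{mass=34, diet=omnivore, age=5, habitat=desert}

Accepted, Rejected, Accepted

Looking at the examples, the only property every 'Accepted' case has and every 'Rejected' case lacks is: habitat is desert.
Accepted: {mass=44, diet=carnivore, age=4, habitat=desert}, since habitat is desert.
Rejected: {mass=4, diet=herbivore, age=26, habitat=tundra}, since habitat is tundra.
Accepted: {mass=34, diet=omnivore, age=5, habitat=desert}, since habitat is desert.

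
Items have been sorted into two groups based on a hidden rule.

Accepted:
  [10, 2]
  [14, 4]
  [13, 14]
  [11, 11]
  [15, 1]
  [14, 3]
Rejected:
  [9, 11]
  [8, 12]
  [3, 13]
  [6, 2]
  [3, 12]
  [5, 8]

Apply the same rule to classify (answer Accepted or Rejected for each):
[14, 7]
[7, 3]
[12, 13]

The common property of the 'Accepted' items is: first ≥ 10. No 'Rejected' item has it.
[14, 7]: first 14 — has this property, so Accepted.
[7, 3]: first 7 — does not satisfy this, so Rejected.
[12, 13]: first 12 — has this property, so Accepted.

Accepted, Rejected, Accepted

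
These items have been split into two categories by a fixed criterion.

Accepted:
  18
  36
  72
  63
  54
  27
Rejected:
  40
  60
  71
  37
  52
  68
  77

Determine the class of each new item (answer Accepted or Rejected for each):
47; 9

Rejected, Accepted

The distinguishing property — multiple of 9 — holds for all the 'Accepted' cases and none of the 'Rejected' cases.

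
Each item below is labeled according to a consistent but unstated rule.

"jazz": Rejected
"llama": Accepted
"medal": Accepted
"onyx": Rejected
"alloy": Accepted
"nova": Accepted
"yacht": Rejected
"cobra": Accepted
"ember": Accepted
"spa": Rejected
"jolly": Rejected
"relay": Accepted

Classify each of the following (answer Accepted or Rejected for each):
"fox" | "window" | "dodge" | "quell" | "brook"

A rule that fits every label: has ≥ 2 vowels — true of each 'Accepted' example, false of each 'Rejected' one.
"fox": 1 vowel, does not fit → Rejected.
"window": 2 vowels, checks out → Accepted.
"dodge": 2 vowels, checks out → Accepted.
"quell": 2 vowels, checks out → Accepted.
"brook": 2 vowels, checks out → Accepted.

Rejected, Accepted, Accepted, Accepted, Accepted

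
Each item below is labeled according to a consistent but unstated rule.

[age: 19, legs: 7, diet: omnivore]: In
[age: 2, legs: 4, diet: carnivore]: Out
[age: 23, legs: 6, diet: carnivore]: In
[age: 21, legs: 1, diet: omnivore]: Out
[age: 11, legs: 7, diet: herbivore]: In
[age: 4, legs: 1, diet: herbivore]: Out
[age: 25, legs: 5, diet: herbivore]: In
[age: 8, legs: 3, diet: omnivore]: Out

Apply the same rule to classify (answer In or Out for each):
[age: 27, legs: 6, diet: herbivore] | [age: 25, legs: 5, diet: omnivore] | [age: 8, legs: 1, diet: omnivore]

The classifier is using: legs ≥ 5.
[age: 27, legs: 6, diet: herbivore]: In (legs = 6).
[age: 25, legs: 5, diet: omnivore]: In (legs = 5).
[age: 8, legs: 1, diet: omnivore]: Out (legs = 1).

In, In, Out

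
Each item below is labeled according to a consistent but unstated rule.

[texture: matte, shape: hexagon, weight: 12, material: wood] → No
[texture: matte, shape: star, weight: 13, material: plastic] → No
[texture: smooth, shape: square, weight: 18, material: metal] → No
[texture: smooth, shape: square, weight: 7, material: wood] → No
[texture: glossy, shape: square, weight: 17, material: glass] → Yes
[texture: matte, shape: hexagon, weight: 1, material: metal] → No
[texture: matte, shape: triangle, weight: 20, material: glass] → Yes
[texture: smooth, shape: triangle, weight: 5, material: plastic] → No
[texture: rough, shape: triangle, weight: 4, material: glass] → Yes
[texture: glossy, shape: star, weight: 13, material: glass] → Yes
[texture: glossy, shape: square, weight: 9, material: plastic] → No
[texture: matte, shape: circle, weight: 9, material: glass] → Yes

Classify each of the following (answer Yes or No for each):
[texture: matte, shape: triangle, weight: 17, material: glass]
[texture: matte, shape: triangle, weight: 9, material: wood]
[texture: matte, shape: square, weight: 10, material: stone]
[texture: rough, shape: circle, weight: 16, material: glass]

The classifier is using: material is glass.

Yes, No, No, Yes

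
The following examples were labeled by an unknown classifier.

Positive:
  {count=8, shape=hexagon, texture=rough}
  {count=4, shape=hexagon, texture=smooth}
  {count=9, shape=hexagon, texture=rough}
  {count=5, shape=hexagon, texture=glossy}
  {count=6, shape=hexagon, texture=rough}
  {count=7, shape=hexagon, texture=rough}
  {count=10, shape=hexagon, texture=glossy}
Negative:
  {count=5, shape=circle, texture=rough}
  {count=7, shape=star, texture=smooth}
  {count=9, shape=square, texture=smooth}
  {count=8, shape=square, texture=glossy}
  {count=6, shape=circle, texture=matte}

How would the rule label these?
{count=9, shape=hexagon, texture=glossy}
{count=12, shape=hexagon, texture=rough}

Positive, Positive

Comparing the two groups points to one rule — shape is hexagon.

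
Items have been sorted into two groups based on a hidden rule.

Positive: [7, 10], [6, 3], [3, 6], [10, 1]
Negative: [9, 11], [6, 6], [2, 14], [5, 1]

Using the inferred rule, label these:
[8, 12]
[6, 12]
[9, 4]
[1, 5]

Negative, Negative, Positive, Negative

Every 'Positive' example satisfies: sum is odd. None of the 'Negative' examples do.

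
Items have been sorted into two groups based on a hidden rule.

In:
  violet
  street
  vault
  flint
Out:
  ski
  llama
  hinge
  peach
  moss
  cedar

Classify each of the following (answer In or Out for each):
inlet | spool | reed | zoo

In, Out, Out, Out

All 'In' examples share one property — contains 't' — and every 'Out' example lacks it.
inlet — has 't', hence In.
spool — no 't', hence Out.
reed — no 't', hence Out.
zoo — no 't', hence Out.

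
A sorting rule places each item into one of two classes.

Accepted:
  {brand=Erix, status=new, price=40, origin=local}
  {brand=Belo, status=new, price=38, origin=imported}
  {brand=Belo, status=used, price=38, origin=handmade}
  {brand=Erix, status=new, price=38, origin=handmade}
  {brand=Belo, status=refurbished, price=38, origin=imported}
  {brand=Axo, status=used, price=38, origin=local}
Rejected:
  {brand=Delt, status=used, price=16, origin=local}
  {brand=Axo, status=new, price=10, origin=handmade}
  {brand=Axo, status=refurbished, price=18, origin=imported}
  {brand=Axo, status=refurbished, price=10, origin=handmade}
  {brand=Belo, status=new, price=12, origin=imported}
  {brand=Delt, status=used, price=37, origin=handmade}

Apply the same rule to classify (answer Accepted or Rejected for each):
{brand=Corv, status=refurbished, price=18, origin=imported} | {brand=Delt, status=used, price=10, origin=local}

Rejected, Rejected

One predicate separates the groups cleanly: price ≥ 38.
{brand=Corv, status=refurbished, price=18, origin=imported}: price = 18 — fails this test, so Rejected.
{brand=Delt, status=used, price=10, origin=local}: price = 10 — fails this test, so Rejected.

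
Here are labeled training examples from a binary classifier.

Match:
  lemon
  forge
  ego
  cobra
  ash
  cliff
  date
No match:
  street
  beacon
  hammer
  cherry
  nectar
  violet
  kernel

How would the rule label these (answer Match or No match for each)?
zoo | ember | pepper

Match, Match, No match

The distinguishing property — length ≤ 5 — holds for all the 'Match' cases and none of the 'No match' cases.
zoo → length 3 → Match. ember → length 5 → Match. pepper → length 6 → No match.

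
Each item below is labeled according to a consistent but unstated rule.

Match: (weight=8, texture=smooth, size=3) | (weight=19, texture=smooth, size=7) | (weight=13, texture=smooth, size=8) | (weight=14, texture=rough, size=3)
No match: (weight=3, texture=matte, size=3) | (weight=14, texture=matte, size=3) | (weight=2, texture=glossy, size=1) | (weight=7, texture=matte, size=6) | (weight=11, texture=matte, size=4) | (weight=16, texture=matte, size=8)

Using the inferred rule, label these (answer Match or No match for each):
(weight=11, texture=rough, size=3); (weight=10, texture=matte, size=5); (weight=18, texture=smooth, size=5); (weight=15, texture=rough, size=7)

The common property of the 'Match' items is: texture is smooth OR texture is rough. No 'No match' item has it.
(weight=11, texture=rough, size=3): texture is rough — matches, so Match. (weight=10, texture=matte, size=5): texture is matte — doesn't match, so No match. (weight=18, texture=smooth, size=5): texture is smooth — matches, so Match. (weight=15, texture=rough, size=7): texture is rough — matches, so Match.

Match, No match, Match, Match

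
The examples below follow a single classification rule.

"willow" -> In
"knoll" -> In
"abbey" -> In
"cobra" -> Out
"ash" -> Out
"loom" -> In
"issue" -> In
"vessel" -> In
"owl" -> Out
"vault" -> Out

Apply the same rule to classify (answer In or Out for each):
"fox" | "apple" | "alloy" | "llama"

The pattern is that an item is 'In' exactly when: has a double letter.

Out, In, In, In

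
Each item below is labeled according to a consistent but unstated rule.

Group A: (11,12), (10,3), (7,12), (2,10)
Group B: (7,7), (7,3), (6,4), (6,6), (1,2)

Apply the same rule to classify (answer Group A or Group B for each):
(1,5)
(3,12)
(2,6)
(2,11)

The pattern is that an item is 'Group A' exactly when: max ≥ 10.
(1,5): Group B (max 5).
(3,12): Group A (max 12).
(2,6): Group B (max 6).
(2,11): Group A (max 11).

Group B, Group A, Group B, Group A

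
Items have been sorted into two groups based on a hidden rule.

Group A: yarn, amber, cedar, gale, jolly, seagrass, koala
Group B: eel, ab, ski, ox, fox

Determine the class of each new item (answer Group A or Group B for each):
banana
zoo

Rule: length ≥ 4. This holds for each 'Group A' example and fails for each 'Group B' one.
banana → length 6 → Group A.
zoo → length 3 → Group B.

Group A, Group B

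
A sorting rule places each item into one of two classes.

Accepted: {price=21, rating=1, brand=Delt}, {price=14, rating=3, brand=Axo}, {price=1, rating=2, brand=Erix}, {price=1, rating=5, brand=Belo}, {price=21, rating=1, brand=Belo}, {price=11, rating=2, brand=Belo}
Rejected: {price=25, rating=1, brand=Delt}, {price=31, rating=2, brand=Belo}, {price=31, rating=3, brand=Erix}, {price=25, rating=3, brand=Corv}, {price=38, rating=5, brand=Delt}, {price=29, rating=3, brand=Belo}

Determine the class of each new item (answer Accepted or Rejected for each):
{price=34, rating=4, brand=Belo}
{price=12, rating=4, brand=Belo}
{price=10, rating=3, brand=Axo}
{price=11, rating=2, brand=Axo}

Rule: price ≤ 21. This holds for each 'Accepted' example and fails for each 'Rejected' one.

Rejected, Accepted, Accepted, Accepted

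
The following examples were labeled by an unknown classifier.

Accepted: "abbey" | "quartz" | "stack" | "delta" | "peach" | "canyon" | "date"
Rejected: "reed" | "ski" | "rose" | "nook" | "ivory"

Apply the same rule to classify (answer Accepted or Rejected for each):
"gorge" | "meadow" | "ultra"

Comparing the two groups points to one rule — contains 'a'.
"gorge": no 'a', doesn't match → Rejected.
"meadow": has 'a', meets the rule → Accepted.
"ultra": has 'a', meets the rule → Accepted.

Rejected, Accepted, Accepted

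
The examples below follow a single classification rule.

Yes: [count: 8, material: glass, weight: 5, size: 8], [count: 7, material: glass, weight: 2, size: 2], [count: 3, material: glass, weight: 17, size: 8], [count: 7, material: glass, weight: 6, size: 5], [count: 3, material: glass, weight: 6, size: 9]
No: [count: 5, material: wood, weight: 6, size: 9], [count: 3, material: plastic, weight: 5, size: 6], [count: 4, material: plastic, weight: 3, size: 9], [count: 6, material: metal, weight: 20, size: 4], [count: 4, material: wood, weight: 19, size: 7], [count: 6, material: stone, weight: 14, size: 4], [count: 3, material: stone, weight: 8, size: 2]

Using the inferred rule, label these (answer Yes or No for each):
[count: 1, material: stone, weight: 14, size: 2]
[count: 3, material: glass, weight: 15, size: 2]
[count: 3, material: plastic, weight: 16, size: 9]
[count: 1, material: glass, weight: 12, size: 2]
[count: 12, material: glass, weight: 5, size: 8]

No, Yes, No, Yes, Yes

Every 'Yes' example satisfies: material is glass. None of the 'No' examples do.
[count: 1, material: stone, weight: 14, size: 2]: material is stone, fails this test → No.
[count: 3, material: glass, weight: 15, size: 2]: material is glass, passes → Yes.
[count: 3, material: plastic, weight: 16, size: 9]: material is plastic, fails this test → No.
[count: 1, material: glass, weight: 12, size: 2]: material is glass, passes → Yes.
[count: 12, material: glass, weight: 5, size: 8]: material is glass, passes → Yes.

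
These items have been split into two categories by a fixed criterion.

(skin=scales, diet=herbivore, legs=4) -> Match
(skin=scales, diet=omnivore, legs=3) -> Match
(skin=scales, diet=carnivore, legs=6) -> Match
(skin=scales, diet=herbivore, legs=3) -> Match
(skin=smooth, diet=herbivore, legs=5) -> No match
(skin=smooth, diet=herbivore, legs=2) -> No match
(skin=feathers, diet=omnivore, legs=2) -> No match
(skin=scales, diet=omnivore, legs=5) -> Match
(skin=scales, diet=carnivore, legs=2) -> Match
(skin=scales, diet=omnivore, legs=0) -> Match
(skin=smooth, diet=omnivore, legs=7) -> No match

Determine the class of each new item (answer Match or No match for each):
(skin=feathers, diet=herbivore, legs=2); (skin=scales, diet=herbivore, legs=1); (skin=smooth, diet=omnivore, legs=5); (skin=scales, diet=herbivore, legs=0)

All 'Match' examples share one property — skin is scales — and every 'No match' example lacks it.
(skin=feathers, diet=herbivore, legs=2): skin is feathers, fails this test → No match. (skin=scales, diet=herbivore, legs=1): skin is scales, passes → Match. (skin=smooth, diet=omnivore, legs=5): skin is smooth, fails this test → No match. (skin=scales, diet=herbivore, legs=0): skin is scales, passes → Match.

No match, Match, No match, Match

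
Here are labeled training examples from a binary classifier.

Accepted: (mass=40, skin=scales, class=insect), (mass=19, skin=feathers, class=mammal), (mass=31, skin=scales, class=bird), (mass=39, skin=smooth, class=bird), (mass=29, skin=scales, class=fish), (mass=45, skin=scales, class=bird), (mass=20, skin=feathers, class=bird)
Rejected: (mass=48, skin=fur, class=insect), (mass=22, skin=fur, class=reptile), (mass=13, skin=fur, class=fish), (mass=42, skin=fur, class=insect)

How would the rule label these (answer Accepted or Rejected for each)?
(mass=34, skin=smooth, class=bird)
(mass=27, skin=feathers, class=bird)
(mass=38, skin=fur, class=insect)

Accepted, Accepted, Rejected

The rule appears to be: skin is not fur.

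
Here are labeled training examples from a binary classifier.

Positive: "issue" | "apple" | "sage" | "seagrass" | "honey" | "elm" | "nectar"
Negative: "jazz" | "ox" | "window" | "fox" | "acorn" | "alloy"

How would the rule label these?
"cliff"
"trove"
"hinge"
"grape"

Negative, Positive, Positive, Positive

The pattern is that an item is 'Positive' exactly when: contains 'e'.
"cliff": no 'e', doesn't match → Negative. "trove": has 'e', matches → Positive. "hinge": has 'e', matches → Positive. "grape": has 'e', matches → Positive.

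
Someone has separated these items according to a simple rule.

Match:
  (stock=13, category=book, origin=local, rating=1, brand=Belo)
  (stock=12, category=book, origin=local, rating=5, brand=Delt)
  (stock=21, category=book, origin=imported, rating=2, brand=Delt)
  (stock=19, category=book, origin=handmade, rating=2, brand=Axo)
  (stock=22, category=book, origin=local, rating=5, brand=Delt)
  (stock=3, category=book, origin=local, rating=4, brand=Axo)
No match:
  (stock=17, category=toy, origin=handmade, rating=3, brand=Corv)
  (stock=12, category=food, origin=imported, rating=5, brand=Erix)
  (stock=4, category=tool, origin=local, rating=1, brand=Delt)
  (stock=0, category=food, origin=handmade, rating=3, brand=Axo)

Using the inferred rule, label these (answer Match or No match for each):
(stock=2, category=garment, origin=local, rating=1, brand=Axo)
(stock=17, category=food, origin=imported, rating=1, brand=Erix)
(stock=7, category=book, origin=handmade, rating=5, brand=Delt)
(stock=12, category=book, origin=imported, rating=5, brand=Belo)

Comparing the two groups points to one rule — category is book.
(stock=2, category=garment, origin=local, rating=1, brand=Axo): category is garment — does not fit, so No match. (stock=17, category=food, origin=imported, rating=1, brand=Erix): category is food — does not fit, so No match. (stock=7, category=book, origin=handmade, rating=5, brand=Delt): category is book — satisfies this, so Match. (stock=12, category=book, origin=imported, rating=5, brand=Belo): category is book — satisfies this, so Match.

No match, No match, Match, Match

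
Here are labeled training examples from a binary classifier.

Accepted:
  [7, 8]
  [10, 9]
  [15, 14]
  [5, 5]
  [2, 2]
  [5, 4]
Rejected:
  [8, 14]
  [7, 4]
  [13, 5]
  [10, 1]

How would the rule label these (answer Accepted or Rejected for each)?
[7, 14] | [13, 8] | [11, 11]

Rejected, Rejected, Accepted

The rule appears to be: |first − second| ≤ 1.
Rejected: [7, 14], since |7−14| = 7. Rejected: [13, 8], since |13−8| = 5. Accepted: [11, 11], since |11−11| = 0.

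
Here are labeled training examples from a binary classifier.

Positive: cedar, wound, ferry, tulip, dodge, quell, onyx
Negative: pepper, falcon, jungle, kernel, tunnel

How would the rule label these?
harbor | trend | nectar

Negative, Positive, Negative

The common property of the 'Positive' items is: length ≤ 5. No 'Negative' item has it.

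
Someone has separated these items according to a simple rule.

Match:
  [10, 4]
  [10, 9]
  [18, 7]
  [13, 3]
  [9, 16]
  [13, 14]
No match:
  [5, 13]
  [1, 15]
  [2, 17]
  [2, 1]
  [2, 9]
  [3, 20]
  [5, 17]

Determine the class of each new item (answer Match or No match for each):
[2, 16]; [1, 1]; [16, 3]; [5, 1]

The classifier is using: first ≥ 7.
[2, 16]: first 2, does not pass → No match.
[1, 1]: first 1, does not pass → No match.
[16, 3]: first 16, qualifies → Match.
[5, 1]: first 5, does not pass → No match.

No match, No match, Match, No match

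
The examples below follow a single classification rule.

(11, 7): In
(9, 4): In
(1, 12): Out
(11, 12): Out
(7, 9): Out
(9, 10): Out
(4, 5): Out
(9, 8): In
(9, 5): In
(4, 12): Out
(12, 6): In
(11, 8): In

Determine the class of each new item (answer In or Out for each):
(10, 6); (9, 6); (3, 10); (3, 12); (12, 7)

The common property of the 'In' items is: first > second. No 'Out' item has it.

In, In, Out, Out, In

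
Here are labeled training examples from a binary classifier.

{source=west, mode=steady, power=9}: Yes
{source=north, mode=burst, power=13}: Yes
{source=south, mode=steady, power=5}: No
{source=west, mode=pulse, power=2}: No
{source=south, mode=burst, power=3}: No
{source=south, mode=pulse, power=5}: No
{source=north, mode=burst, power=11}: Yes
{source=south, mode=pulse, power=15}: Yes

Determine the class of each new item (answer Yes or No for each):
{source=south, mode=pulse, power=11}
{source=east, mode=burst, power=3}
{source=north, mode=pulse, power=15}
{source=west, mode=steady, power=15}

Yes, No, Yes, Yes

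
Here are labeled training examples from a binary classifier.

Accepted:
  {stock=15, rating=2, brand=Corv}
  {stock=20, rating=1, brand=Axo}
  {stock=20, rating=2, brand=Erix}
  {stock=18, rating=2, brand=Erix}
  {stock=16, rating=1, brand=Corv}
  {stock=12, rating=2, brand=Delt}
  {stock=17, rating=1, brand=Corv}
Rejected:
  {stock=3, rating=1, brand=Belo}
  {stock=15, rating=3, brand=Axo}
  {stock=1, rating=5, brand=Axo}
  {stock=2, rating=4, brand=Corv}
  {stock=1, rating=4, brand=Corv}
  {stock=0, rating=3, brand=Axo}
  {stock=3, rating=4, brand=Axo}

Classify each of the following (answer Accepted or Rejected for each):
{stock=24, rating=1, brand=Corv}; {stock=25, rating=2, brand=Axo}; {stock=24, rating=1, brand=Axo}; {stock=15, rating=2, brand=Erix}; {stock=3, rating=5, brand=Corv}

Accepted, Accepted, Accepted, Accepted, Rejected

One predicate separates the groups cleanly: rating ≤ 2 AND stock ≥ 12.
{stock=24, rating=1, brand=Corv} → rating = 1, stock = 24 → Accepted.
{stock=25, rating=2, brand=Axo} → rating = 2, stock = 25 → Accepted.
{stock=24, rating=1, brand=Axo} → rating = 1, stock = 24 → Accepted.
{stock=15, rating=2, brand=Erix} → rating = 2, stock = 15 → Accepted.
{stock=3, rating=5, brand=Corv} → rating = 5, stock = 3 → Rejected.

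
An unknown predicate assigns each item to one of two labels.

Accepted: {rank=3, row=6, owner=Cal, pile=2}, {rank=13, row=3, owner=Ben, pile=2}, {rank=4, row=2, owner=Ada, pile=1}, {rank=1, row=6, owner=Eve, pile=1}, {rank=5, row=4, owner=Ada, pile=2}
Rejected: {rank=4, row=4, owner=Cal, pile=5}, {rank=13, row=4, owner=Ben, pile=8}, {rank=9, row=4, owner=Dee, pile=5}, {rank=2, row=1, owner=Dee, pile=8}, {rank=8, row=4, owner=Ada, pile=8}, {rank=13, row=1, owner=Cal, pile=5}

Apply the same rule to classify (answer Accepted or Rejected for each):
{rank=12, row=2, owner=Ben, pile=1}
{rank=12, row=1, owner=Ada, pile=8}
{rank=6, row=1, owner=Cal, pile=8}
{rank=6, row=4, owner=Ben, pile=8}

A rule that fits every label: pile ≤ 2 — true of each 'Accepted' example, false of each 'Rejected' one.
{rank=12, row=2, owner=Ben, pile=1}: Accepted (pile = 1). {rank=12, row=1, owner=Ada, pile=8}: Rejected (pile = 8). {rank=6, row=1, owner=Cal, pile=8}: Rejected (pile = 8). {rank=6, row=4, owner=Ben, pile=8}: Rejected (pile = 8).

Accepted, Rejected, Rejected, Rejected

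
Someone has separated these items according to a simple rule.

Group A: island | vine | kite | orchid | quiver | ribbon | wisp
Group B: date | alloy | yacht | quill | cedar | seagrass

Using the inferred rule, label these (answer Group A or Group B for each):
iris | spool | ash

All 'Group A' examples share one property — even length AND contains 'i' — and every 'Group B' example lacks it.

Group A, Group B, Group B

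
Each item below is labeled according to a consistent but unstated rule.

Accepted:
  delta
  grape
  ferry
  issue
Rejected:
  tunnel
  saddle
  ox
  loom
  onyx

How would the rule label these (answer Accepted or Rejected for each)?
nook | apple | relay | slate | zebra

The pattern is that an item is 'Accepted' exactly when: odd length.

Rejected, Accepted, Accepted, Accepted, Accepted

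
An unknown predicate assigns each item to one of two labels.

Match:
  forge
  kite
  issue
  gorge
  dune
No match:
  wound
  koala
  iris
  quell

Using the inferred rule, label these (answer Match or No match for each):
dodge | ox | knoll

Looking at the examples, the only property every 'Match' case has and every 'No match' case lacks is: ends with 'e'.
dodge: ends with 'e', checks out → Match.
ox: ends with 'x', does not satisfy this → No match.
knoll: ends with 'l', does not satisfy this → No match.

Match, No match, No match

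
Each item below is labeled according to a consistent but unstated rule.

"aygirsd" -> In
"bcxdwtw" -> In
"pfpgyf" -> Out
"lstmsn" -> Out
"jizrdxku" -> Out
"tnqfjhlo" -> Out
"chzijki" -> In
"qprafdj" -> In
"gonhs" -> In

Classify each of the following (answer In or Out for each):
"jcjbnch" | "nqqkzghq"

In, Out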